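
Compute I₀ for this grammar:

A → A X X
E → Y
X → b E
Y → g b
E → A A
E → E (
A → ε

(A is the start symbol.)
First, augment the grammar with A' → A
I₀ = CLOSURE({ [A' → . A] }):
  [A' → . A] has the dot before A: add [A → . A X X], [A → .]
No further items can be added.

I₀ = { [A → . A X X], [A → .], [A' → . A] }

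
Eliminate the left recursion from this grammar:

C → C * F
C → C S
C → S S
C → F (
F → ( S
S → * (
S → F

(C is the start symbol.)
C is directly left-recursive. The standard transformation for
  A → A α₁ | ... | A α_m | β₁ | ... | β_n
is
  A  → β₁ A' | ... | β_n A'
  A' → α₁ A' | ... | α_m A' | ε

C → S S becomes C → S S C'
C → F ( becomes C → F ( C'
C → C * F becomes C' → * F C'
C → C S becomes C' → S C'
Add C' → ε

Productions for other non-terminals are unchanged:
  F → ( S
  S → * (
  S → F

Resulting grammar:
C → S S C'
C → F ( C'
C' → * F C'
C' → S C'
C' → ε
F → ( S
S → * (
S → F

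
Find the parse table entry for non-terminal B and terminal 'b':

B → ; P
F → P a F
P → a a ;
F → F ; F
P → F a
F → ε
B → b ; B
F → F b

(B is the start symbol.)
To find M[B, 'b'], we find productions for B where 'b' is in the predict set (PREDICT(N → α) = (FIRST(α) \ {ε}) ∪ (FOLLOW(N) if α ⇒* ε)).

B → ; P: PREDICT = { ';' }
B → b ; B: PREDICT = { 'b' }
  'b' is in predict set, so this production goes in M[B, 'b']

M[B, 'b'] = B → b ; B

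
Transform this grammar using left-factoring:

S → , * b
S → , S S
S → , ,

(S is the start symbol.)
Left-factoring transforms A → αβ₁ | αβ₂ into A → αA' and A' → β₁ | β₂
(α is the longest common prefix among the alternatives). Repeat until
no nonterminal has two alternatives with a common prefix.

Round 1: S has alternatives sharing prefix ','. Introduce S': S → , S'
  Add: S' → * b
  Add: S' → S S
  Add: S' → ,

No remaining common prefixes — done.

Resulting grammar:
S → , S'
S' → * b
S' → S S
S' → ,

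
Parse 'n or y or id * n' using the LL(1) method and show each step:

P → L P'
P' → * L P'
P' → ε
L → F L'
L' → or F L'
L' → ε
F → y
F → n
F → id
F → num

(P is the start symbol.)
LL(1) parsing maintains a stack (initially the start symbol over $) and the input. At each step: if the stack top is a terminal, match it against the current input token; if it is a non-terminal N, replace it with the RHS of M[N, lookahead] (the unique production whose predict set contains the lookahead).

Stack is shown with the top on the left.

Stack         Input               Action
----------------------------------------
P $           n or y or id * n $  output P → L P'
L P' $        n or y or id * n $  output L → F L'
F L' P' $     n or y or id * n $  output F → n
n L' P' $     n or y or id * n $  match 'n'
L' P' $       or y or id * n $    output L' → or F L'
or F L' P' $  or y or id * n $    match 'or'
F L' P' $     y or id * n $       output F → y
y L' P' $     y or id * n $       match 'y'
L' P' $       or id * n $         output L' → or F L'
or F L' P' $  or id * n $         match 'or'
F L' P' $     id * n $            output F → id
id L' P' $    id * n $            match 'id'
L' P' $       * n $               output L' → ε
P' $          * n $               output P' → * L P'
* L P' $      * n $               match '*'
L P' $        n $                 output L → F L'
F L' P' $     n $                 output F → n
n L' P' $     n $                 match 'n'
L' P' $       $                   output L' → ε
P' $          $                   output P' → ε
$             $                   accept

The string is accepted.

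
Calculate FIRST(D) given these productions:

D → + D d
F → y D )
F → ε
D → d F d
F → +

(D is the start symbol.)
{ '+', 'd' }

To compute FIRST(D), examine every production with D on the left-hand side, reading each right-hand side left to right until a non-nullable symbol is reached.

From D → + D d:
  - '+' is a terminal: add '+' and stop
From D → d F d:
  - d is a terminal: add 'd' and stop

Collecting: FIRST(D) = { '+', 'd' }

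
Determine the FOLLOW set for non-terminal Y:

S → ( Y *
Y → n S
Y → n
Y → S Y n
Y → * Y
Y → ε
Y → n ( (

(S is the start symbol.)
In S → ( Y *: Y is followed by '*', add FIRST('*') \ {ε} = { '*' }
In Y → S Y n: Y is followed by n, add FIRST(n) \ {ε} = { 'n' }
In Y → * Y: Y is at the end; this adds FOLLOW(Y) to itself — nothing new

Taking the union: FOLLOW(Y) = { '*', 'n' }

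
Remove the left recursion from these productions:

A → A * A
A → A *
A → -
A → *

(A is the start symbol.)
A is directly left-recursive. The standard transformation for
  A → A α₁ | ... | A α_m | β₁ | ... | β_n
is
  A  → β₁ A' | ... | β_n A'
  A' → α₁ A' | ... | α_m A' | ε

A → - becomes A → - A'
A → * becomes A → * A'
A → A * A becomes A' → * A A'
A → A * becomes A' → * A'
Add A' → ε

Resulting grammar:
A → - A'
A → * A'
A' → * A A'
A' → * A'
A' → ε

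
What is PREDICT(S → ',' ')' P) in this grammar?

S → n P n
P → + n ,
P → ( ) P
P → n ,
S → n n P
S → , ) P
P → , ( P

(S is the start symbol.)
PREDICT(S → ',' ')' P) = (FIRST(RHS) \ {ε}) ∪ (FOLLOW(S) if ε ∈ FIRST(RHS), i.e. RHS ⇒* ε)
FIRST(',' ')' P) = { ',' }
ε ∉ FIRST(',' ')' P), so FOLLOW(S) is not added.
PREDICT(S → ',' ')' P) = { ',' }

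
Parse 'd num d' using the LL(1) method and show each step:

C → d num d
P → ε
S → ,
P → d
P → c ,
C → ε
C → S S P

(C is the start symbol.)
LL(1) parsing maintains a stack (initially the start symbol over $) and the input. At each step: if the stack top is a terminal, match it against the current input token; if it is a non-terminal N, replace it with the RHS of M[N, lookahead] (the unique production whose predict set contains the lookahead).

Stack is shown with the top on the left.

Stack      Input      Action
----------------------------
C $        d num d $  output C → d num d
d num d $  d num d $  match 'd'
num d $    num d $    match 'num'
d $        d $        match 'd'
$          $          accept

The string is accepted.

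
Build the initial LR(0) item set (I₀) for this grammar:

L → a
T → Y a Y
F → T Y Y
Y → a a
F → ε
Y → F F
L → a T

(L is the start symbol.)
{ [L → . a T], [L → . a], [L' → . L] }

First, augment the grammar with L' → L
I₀ = CLOSURE({ [L' → . L] }):
  [L' → . L] has the dot before L: add [L → . a], [L → . a T]
No further items can be added.

I₀ = { [L → . a T], [L → . a], [L' → . L] }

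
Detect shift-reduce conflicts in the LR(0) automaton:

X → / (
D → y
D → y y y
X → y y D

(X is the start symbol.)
Yes — I6: [D → y .] vs [D → y . y y]

Augment with X' → X and build the canonical LR(0) collection (I0 = CLOSURE({[X' → . X]}), then GOTO on every symbol after a dot until no new states appear). It has 10 states:
  I0: { [X → . / (], [X → . y y D], [X' → . X] }  — shift
  I1: { [X → / . (] }  — shift
  I2: { [X' → X .] }  — accept
  I3: { [X → y . y D] }  — shift
  I4: { [D → . y y y], [D → . y], [X → y y . D] }  — shift
  I5: { [X → y y D .] }  — reduce
  I6: { [D → y . y y], [D → y .] }  — shift, reduce
  I7: { [D → y y . y] }  — shift
  I8: { [D → y y y .] }  — reduce
  I9: { [X → / ( .] }  — reduce

I6 contains reduce item [D → y .] and shift item [D → y . y y] — shift-reduce conflict.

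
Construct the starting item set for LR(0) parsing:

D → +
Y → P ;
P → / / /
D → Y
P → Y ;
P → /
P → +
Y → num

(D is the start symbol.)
{ [D → . +], [D → . Y], [D' → . D], [P → . +], [P → . / / /], [P → . /], [P → . Y ;], [Y → . P ;], [Y → . num] }

First, augment the grammar with D' → D
I₀ = CLOSURE({ [D' → . D] }):
  [D' → . D] has the dot before D: add [D → . +], [D → . Y]
  [D → . Y] has the dot before Y: add [Y → . P ;], [Y → . num]
  [Y → . P ;] has the dot before P: add [P → . / / /], [P → . Y ;], [P → . /], [P → . +]
No further items can be added.

I₀ = { [D → . +], [D → . Y], [D' → . D], [P → . +], [P → . / / /], [P → . /], [P → . Y ;], [Y → . P ;], [Y → . num] }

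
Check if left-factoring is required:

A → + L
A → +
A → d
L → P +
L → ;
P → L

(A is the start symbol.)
Yes, A has productions with common prefix '+'

Left-factoring is needed when two productions for the same non-terminal
share a common prefix on the right-hand side.

Productions for A:
  A → + L
  A → +
  A → d
Productions for L:
  L → P +
  L → ;

Found common prefix '+' in productions for A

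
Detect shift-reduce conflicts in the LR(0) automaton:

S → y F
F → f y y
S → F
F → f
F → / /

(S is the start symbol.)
Yes — I4: [F → f .] vs [F → f . y y]

A shift-reduce conflict occurs when an LR(0) state has both:
  - a complete (reduce) item [A → α .] (dot at the end), and
  - a shift item [B → β . c γ] (dot before a terminal).

Augment with S' → S and build the canonical LR(0) collection (I0 = CLOSURE({[S' → . S]}), then GOTO on every symbol after a dot until no new states appear). It has 10 states:
  I0: { [F → . / /], [F → . f y y], [F → . f], [S → . F], [S → . y F], [S' → . S] }  — shift
  I1: { [F → / . /] }  — shift
  I2: { [S → F .] }  — reduce
  I3: { [S' → S .] }  — accept
  I4: { [F → f . y y], [F → f .] }  — shift, reduce
  I5: { [F → . / /], [F → . f y y], [F → . f], [S → y . F] }  — shift
  I6: { [S → y F .] }  — reduce
  I7: { [F → f y . y] }  — shift
  I8: { [F → f y y .] }  — reduce
  I9: { [F → / / .] }  — reduce

I4 contains reduce item [F → f .] and shift item [F → f . y y] — shift-reduce conflict.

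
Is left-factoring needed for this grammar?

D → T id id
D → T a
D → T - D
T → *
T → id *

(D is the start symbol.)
Yes, D has productions with common prefix 'T'

Left-factoring is needed when two productions for the same non-terminal
share a common prefix on the right-hand side.

Productions for D:
  D → T id id
  D → T a
  D → T - D
Productions for T:
  T → *
  T → id *

Found common prefix 'T' in productions for D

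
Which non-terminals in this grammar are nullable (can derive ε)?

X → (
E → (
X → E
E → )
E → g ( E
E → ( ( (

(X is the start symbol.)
A non-terminal is nullable if it can derive ε (the empty string): either it has an ε-production, or it has a production whose right-hand side consists entirely of nullable non-terminals.

There are no ε-productions, so no non-terminal can derive ε.
No non-terminals are nullable.

Answer: None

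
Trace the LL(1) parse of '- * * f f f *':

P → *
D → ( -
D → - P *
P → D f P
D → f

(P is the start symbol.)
Stack is shown with the top on the left.

Stack        Input            Action
------------------------------------
P $          - * * f f f * $  output P → D f P
D f P $      - * * f f f * $  output D → - P *
- P * f P $  - * * f f f * $  match '-'
P * f P $    * * f f f * $    output P → *
* * f P $    * * f f f * $    match '*'
* f P $      * f f f * $      match '*'
f P $        f f f * $        match 'f'
P $          f f * $          output P → D f P
D f P $      f f * $          output D → f
f f P $      f f * $          match 'f'
f P $        f * $            match 'f'
P $          * $              output P → *
* $          * $              match '*'
$            $                accept

The string is accepted.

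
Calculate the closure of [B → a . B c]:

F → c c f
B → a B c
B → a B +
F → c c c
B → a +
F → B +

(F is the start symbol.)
{ [B → . a +], [B → . a B +], [B → . a B c], [B → a . B c] }

To compute CLOSURE, for each item [A → α.Bβ] where B is a non-terminal, add [B → .γ] for all productions B → γ; repeat for the newly added items until nothing changes.

Start with: [B → a . B c]
  [B → a . B c] has the dot before B: add [B → . a B c], [B → . a B +], [B → . a +]
No further items can be added.

CLOSURE = { [B → . a +], [B → . a B +], [B → . a B c], [B → a . B c] }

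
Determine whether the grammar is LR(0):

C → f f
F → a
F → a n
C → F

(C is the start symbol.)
No. Shift-reduce conflict between [F → a .] and [F → a . n]

Augment with C' → C and build the canonical LR(0) collection (I0 = CLOSURE({[C' → . C]}), then GOTO on every symbol after a dot until no new states appear). It has 7 states:
  I0: { [C → . F], [C → . f f], [C' → . C], [F → . a n], [F → . a] }  — shift
  I1: { [C' → C .] }  — accept
  I2: { [C → F .] }  — reduce
  I3: { [F → a . n], [F → a .] }  — shift, reduce
  I4: { [C → f . f] }  — shift
  I5: { [C → f f .] }  — reduce
  I6: { [F → a n .] }  — reduce

Conflict in state I3:
  Shift-reduce conflict between [F → a .] and [F → a . n]
So the grammar is NOT LR(0).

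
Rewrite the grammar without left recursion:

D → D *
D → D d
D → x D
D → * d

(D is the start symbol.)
D is directly left-recursive. The standard transformation for
  A → A α₁ | ... | A α_m | β₁ | ... | β_n
is
  A  → β₁ A' | ... | β_n A'
  A' → α₁ A' | ... | α_m A' | ε

D → x D becomes D → x D D'
D → * d becomes D → * d D'
D → D * becomes D' → * D'
D → D d becomes D' → d D'
Add D' → ε

Resulting grammar:
D → x D D'
D → * d D'
D' → * D'
D' → d D'
D' → ε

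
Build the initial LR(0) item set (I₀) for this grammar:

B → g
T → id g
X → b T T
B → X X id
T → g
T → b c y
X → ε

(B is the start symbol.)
First, augment the grammar with B' → B
I₀ = CLOSURE({ [B' → . B] }):
  [B' → . B] has the dot before B: add [B → . g], [B → . X X id]
  [B → . X X id] has the dot before X: add [X → . b T T], [X → .]
No further items can be added.

I₀ = { [B → . X X id], [B → . g], [B' → . B], [X → . b T T], [X → .] }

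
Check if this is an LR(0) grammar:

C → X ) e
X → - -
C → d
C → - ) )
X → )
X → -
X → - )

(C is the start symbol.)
No. Shift-reduce conflict between [X → - .] and [C → - . ) )]

Augment with C' → C and build the canonical LR(0) collection (I0 = CLOSURE({[C' → . C]}), then GOTO on every symbol after a dot until no new states appear). It has 11 states:
  I0: { [C → . - ) )], [C → . X ) e], [C → . d], [C' → . C], [X → . )], [X → . - )], [X → . - -], [X → . -] }  — shift
  I1: { [X → ) .] }  — reduce
  I2: { [C → - . ) )], [X → - . )], [X → - . -], [X → - .] }  — shift, reduce
  I3: { [C' → C .] }  — accept
  I4: { [C → X . ) e] }  — shift
  I5: { [C → d .] }  — reduce
  I6: { [C → X ) . e] }  — shift
  I7: { [C → X ) e .] }  — reduce
  I8: { [C → - ) . )], [X → - ) .] }  — shift, reduce
  I9: { [X → - - .] }  — reduce
  I10: { [C → - ) ) .] }  — reduce

Conflict in state I2:
  Shift-reduce conflict between [X → - .] and [C → - . ) )]
So the grammar is NOT LR(0).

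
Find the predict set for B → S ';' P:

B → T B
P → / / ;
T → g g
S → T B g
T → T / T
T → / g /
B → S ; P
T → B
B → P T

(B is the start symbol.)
{ '/', 'g' }

PREDICT(B → S ';' P) = (FIRST(RHS) \ {ε}) ∪ (FOLLOW(B) if ε ∈ FIRST(RHS), i.e. RHS ⇒* ε)
FIRST(S) = { '/', 'g' }
FIRST(S ';' P) = { '/', 'g' }
ε ∉ FIRST(S ';' P), so FOLLOW(B) is not added.
PREDICT(B → S ';' P) = { '/', 'g' }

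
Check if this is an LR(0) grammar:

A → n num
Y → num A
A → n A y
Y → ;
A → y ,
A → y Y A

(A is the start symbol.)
A grammar is LR(0) if no state in the canonical LR(0) collection has:
  - both a shift item (dot before a terminal) and a complete item (shift-reduce conflict), or
  - two or more complete items (reduce-reduce conflict; the accept item [A' → A .] counts as a complete item here).

Augment with A' → A and build the canonical LR(0) collection (I0 = CLOSURE({[A' → . A]}), then GOTO on every symbol after a dot until no new states appear). It has 13 states:
  I0: { [A → . n A y], [A → . n num], [A → . y ,], [A → . y Y A], [A' → . A] }  — shift
  I1: { [A' → A .] }  — accept
  I2: { [A → . n A y], [A → . n num], [A → . y ,], [A → . y Y A], [A → n . A y], [A → n . num] }  — shift
  I3: { [A → y . ,], [A → y . Y A], [Y → . ;], [Y → . num A] }  — shift
  I4: { [A → y , .] }  — reduce
  I5: { [Y → ; .] }  — reduce
  I6: { [A → . n A y], [A → . n num], [A → . y ,], [A → . y Y A], [A → y Y . A] }  — shift
  I7: { [A → . n A y], [A → . n num], [A → . y ,], [A → . y Y A], [Y → num . A] }  — shift
  I8: { [Y → num A .] }  — reduce
  I9: { [A → y Y A .] }  — reduce
  I10: { [A → n A . y] }  — shift
  I11: { [A → n num .] }  — reduce
  I12: { [A → n A y .] }  — reduce

Every state is either a pure shift/goto state or contains exactly one complete item and nothing to shift — no conflicts. The grammar is LR(0).

Answer: Yes, the grammar is LR(0)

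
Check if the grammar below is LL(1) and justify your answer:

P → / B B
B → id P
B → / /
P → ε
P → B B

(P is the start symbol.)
Relevant sets:
  FIRST(B) = { '/', 'id' }
  FOLLOW(P) = { $, '/', 'id' }

For P:
  PREDICT(P → '/' B B) = { '/' }
  PREDICT(P → ε) = { $, '/', 'id' }
  PREDICT(P → B B) = { '/', 'id' }
For B:
  PREDICT(B → id P) = { 'id' }
  PREDICT(B → '/' '/') = { '/' }

Conflict found: Predict set conflict for P: { '/' }
The grammar is NOT LL(1).

Answer: No. Predict set conflict for P: { '/' }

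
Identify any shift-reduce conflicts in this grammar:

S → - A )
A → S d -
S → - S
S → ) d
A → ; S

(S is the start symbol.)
Yes — I6: [S → - S .] vs [A → S . d -]

A shift-reduce conflict occurs when an LR(0) state has both:
  - a complete (reduce) item [A → α .] (dot at the end), and
  - a shift item [B → β . c γ] (dot before a terminal).

Augment with S' → S and build the canonical LR(0) collection (I0 = CLOSURE({[S' → . S]}), then GOTO on every symbol after a dot until no new states appear). It has 12 states:
  I0: { [S → . ) d], [S → . - A )], [S → . - S], [S' → . S] }  — shift
  I1: { [S → ) . d] }  — shift
  I2: { [A → . ; S], [A → . S d -], [S → - . A )], [S → - . S], [S → . ) d], [S → . - A )], [S → . - S] }  — shift
  I3: { [S' → S .] }  — accept
  I4: { [A → ; . S], [S → . ) d], [S → . - A )], [S → . - S] }  — shift
  I5: { [S → - A . )] }  — shift
  I6: { [A → S . d -], [S → - S .] }  — shift, reduce
  I7: { [A → S d . -] }  — shift
  I8: { [A → S d - .] }  — reduce
  I9: { [S → - A ) .] }  — reduce
  I10: { [A → ; S .] }  — reduce
  I11: { [S → ) d .] }  — reduce

I6 contains reduce item [S → - S .] and shift item [A → S . d -] — shift-reduce conflict.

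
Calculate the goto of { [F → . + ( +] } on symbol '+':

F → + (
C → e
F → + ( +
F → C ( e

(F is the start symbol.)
GOTO(I, '+') = CLOSURE({ [A → αX.β] : [A → α.Xβ] ∈ I, X = '+' })

Items with dot before '+', with the dot advanced:
  [F → . + ( +] → [F → + . ( +]
Closure adds nothing (no advanced item has the dot before a non-terminal).

GOTO = { [F → + . ( +] }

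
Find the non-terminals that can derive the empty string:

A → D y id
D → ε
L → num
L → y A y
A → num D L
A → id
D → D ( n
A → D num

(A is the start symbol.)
A non-terminal is nullable if it can derive ε (the empty string): either it has an ε-production, or it has a production whose right-hand side consists entirely of nullable non-terminals.

ε-productions: D → ε
So D is immediately nullable.
No further non-terminal can be added: every production for the remaining non-terminals contains a terminal or a non-nullable non-terminal.
Nullable = { 'D' }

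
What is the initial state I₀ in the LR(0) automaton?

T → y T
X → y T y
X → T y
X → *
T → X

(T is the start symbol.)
First, augment the grammar with T' → T
I₀ = CLOSURE({ [T' → . T] }):
  [T' → . T] has the dot before T: add [T → . y T], [T → . X]
  [T → . X] has the dot before X: add [X → . y T y], [X → . T y], [X → . *]
No further items can be added.

I₀ = { [T → . X], [T → . y T], [T' → . T], [X → . *], [X → . T y], [X → . y T y] }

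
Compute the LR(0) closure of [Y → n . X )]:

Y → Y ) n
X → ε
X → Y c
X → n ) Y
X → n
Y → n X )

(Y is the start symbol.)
Start with: [Y → n . X )]
  [Y → n . X )] has the dot before X: add [X → .], [X → . Y c], [X → . n ) Y], [X → . n]
  [X → . Y c] has the dot before Y: add [Y → . Y ) n], [Y → . n X )]
No further items can be added.

CLOSURE = { [X → . Y c], [X → . n ) Y], [X → . n], [X → .], [Y → . Y ) n], [Y → . n X )], [Y → n . X )] }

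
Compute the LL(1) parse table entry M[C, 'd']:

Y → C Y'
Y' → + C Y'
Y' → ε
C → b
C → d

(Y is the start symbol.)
C → d

To find M[C, 'd'], we find productions for C where 'd' is in the predict set (PREDICT(N → α) = (FIRST(α) \ {ε}) ∪ (FOLLOW(N) if α ⇒* ε)).

C → b: PREDICT = { 'b' }
C → d: PREDICT = { 'd' }
  'd' is in predict set, so this production goes in M[C, 'd']

M[C, 'd'] = C → d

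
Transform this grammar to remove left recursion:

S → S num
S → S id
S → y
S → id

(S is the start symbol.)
S → y S'
S → id S'
S' → num S'
S' → id S'
S' → ε

S is directly left-recursive. The standard transformation for
  A → A α₁ | ... | A α_m | β₁ | ... | β_n
is
  A  → β₁ A' | ... | β_n A'
  A' → α₁ A' | ... | α_m A' | ε

S → y becomes S → y S'
S → id becomes S → id S'
S → S num becomes S' → num S'
S → S id becomes S' → id S'
Add S' → ε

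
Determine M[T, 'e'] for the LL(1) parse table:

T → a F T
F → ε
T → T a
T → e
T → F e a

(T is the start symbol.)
T → T a, T → e, T → F e a

To find M[T, 'e'], we find productions for T where 'e' is in the predict set (PREDICT(N → α) = (FIRST(α) \ {ε}) ∪ (FOLLOW(N) if α ⇒* ε)).

Relevant sets:
  FIRST(T) = { 'a', 'e' }
  FIRST(F) = { ε }

T → a F T: PREDICT = { 'a' }
T → T a: PREDICT = { 'a', 'e' }
  'e' is in predict set, so this production goes in M[T, 'e']
T → e: PREDICT = { 'e' }
  'e' is in predict set, so this production goes in M[T, 'e']
T → F e a: PREDICT = { 'e' }
  'e' is in predict set, so this production goes in M[T, 'e']

M[T, 'e'] = T → T a, T → e, T → F e a  (a multiply-defined cell — the grammar is not LL(1))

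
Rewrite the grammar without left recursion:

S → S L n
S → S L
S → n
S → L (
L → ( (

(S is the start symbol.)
S is directly left-recursive. The standard transformation for
  A → A α₁ | ... | A α_m | β₁ | ... | β_n
is
  A  → β₁ A' | ... | β_n A'
  A' → α₁ A' | ... | α_m A' | ε

S → n becomes S → n S'
S → L ( becomes S → L ( S'
S → S L n becomes S' → L n S'
S → S L becomes S' → L S'
Add S' → ε

Productions for other non-terminals are unchanged:
  L → ( (

Resulting grammar:
S → n S'
S → L ( S'
S' → L n S'
S' → L S'
S' → ε
L → ( (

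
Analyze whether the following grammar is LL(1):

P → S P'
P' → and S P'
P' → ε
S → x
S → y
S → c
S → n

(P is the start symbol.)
Yes, the grammar is LL(1).

Relevant sets:
  FOLLOW(P') = { $ }

For P':
  PREDICT(P' → and S P') = { 'and' }
  PREDICT(P' → ε) = { $ }
For S:
  PREDICT(S → x) = { 'x' }
  PREDICT(S → y) = { 'y' }
  PREDICT(S → c) = { 'c' }
  PREDICT(S → n) = { 'n' }
P has a single production, so nothing to check there.

All predict sets are disjoint. The grammar IS LL(1).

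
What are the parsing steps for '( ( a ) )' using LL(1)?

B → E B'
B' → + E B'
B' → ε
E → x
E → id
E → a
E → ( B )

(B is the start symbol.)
LL(1) parsing maintains a stack (initially the start symbol over $) and the input. At each step: if the stack top is a terminal, match it against the current input token; if it is a non-terminal N, replace it with the RHS of M[N, lookahead] (the unique production whose predict set contains the lookahead).

Stack is shown with the top on the left.

Stack             Input        Action
-------------------------------------
B $               ( ( a ) ) $  output B → E B'
E B' $            ( ( a ) ) $  output E → ( B )
( B ) B' $        ( ( a ) ) $  match '('
B ) B' $          ( a ) ) $    output B → E B'
E B' ) B' $       ( a ) ) $    output E → ( B )
( B ) B' ) B' $   ( a ) ) $    match '('
B ) B' ) B' $     a ) ) $      output B → E B'
E B' ) B' ) B' $  a ) ) $      output E → a
a B' ) B' ) B' $  a ) ) $      match 'a'
B' ) B' ) B' $    ) ) $        output B' → ε
) B' ) B' $       ) ) $        match ')'
B' ) B' $         ) $          output B' → ε
) B' $            ) $          match ')'
B' $              $            output B' → ε
$                 $            accept

The string is accepted.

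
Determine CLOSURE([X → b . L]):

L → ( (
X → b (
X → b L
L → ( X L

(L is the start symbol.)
Start with: [X → b . L]
  [X → b . L] has the dot before L: add [L → . ( (], [L → . ( X L]
No further items can be added.

CLOSURE = { [L → . ( (], [L → . ( X L], [X → b . L] }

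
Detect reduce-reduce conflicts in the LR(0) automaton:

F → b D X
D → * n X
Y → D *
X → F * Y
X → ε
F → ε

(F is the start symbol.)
A reduce-reduce conflict occurs when an LR(0) state has two complete items [A → α .] and [B → β .] — both call for a reduction, and with no lookahead the parser cannot choose between them.

Augment with F' → F and build the canonical LR(0) collection (I0 = CLOSURE({[F' → . F]}), then GOTO on every symbol after a dot until no new states appear). It has 13 states:
  I0: { [F → . b D X], [F → .], [F' → . F] }  — shift, reduce
  I1: { [F' → F .] }  — accept
  I2: { [D → . * n X], [F → b . D X] }  — shift
  I3: { [D → * . n X] }  — shift
  I4: { [F → . b D X], [F → .], [F → b D . X], [X → . F * Y], [X → .] }  — shift, 2 reduces
  I5: { [X → F . * Y] }  — shift
  I6: { [F → b D X .] }  — reduce
  I7: { [D → . * n X], [X → F * . Y], [Y → . D *] }  — shift
  I8: { [Y → D . *] }  — shift
  I9: { [X → F * Y .] }  — reduce
  I10: { [Y → D * .] }  — reduce
  I11: { [D → * n . X], [F → . b D X], [F → .], [X → . F * Y], [X → .] }  — shift, 2 reduces
  I12: { [D → * n X .] }  — reduce

I4 contains complete items [F → .], [X → .] — reduce-reduce conflict.
I11 contains complete items [F → .], [X → .] — reduce-reduce conflict.

Answer: Yes — I4: [F → .] vs [X → .]; I11: [F → .] vs [X → .]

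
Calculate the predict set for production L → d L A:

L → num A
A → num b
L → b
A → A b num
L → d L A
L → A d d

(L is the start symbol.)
{ 'd' }

PREDICT(L → d L A) = (FIRST(RHS) \ {ε}) ∪ (FOLLOW(L) if ε ∈ FIRST(RHS), i.e. RHS ⇒* ε)
FIRST(d L A) = { 'd' }
ε ∉ FIRST(d L A), so FOLLOW(L) is not added.
PREDICT(L → d L A) = { 'd' }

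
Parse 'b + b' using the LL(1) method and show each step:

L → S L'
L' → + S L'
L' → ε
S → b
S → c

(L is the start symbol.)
Stack is shown with the top on the left.

Stack     Input    Action
-------------------------
L $       b + b $  output L → S L'
S L' $    b + b $  output S → b
b L' $    b + b $  match 'b'
L' $      + b $    output L' → + S L'
+ S L' $  + b $    match '+'
S L' $    b $      output S → b
b L' $    b $      match 'b'
L' $      $        output L' → ε
$         $        accept

The string is accepted.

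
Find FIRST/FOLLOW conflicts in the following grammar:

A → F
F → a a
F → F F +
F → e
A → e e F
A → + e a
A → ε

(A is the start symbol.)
A FIRST/FOLLOW conflict occurs when a non-terminal N has a nullable alternative N → β (β ⇒* ε) and another alternative N → α with FIRST(α) ∩ FOLLOW(N) ≠ ∅: on such a lookahead the parser cannot decide between expanding α and letting N vanish via β.

Nullable non-terminals: A.
FIRST sets used below: FIRST(F) = { 'a', 'e' }

A: nullable alternative(s) A → ε; FOLLOW(A) = { $ }
  A → F: FIRST \ {ε} = { 'a', 'e' } — disjoint from FOLLOW(A)
  A → e e F: FIRST \ {ε} = { 'e' } — disjoint from FOLLOW(A)
  A → + e a: FIRST \ {ε} = { '+' } — disjoint from FOLLOW(A)
  A → ε: FIRST \ {ε} = { } — this is the only nullable alternative, skip

F has no nullable alternative, so no FIRST/FOLLOW check is needed there.

No FIRST/FOLLOW conflicts found.

Answer: No FIRST/FOLLOW conflicts.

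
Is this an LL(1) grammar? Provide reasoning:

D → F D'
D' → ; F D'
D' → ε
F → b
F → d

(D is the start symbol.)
Relevant sets:
  FOLLOW(D') = { $ }

For D':
  PREDICT(D' → ';' F D') = { ';' }
  PREDICT(D' → ε) = { $ }
For F:
  PREDICT(F → b) = { 'b' }
  PREDICT(F → d) = { 'd' }
D has a single production, so nothing to check there.

All predict sets are disjoint. The grammar IS LL(1).

Answer: Yes, the grammar is LL(1).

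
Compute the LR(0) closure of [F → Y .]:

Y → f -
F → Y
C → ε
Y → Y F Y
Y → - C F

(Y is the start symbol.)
To compute CLOSURE, for each item [A → α.Bβ] where B is a non-terminal, add [B → .γ] for all productions B → γ; repeat for the newly added items until nothing changes.

Start with: [F → Y .]
The dot is at the end, so nothing is added.

CLOSURE = { [F → Y .] }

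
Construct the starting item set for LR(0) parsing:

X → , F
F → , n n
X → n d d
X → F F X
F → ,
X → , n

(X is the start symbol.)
First, augment the grammar with X' → X
I₀ = CLOSURE({ [X' → . X] }):
  [X' → . X] has the dot before X: add [X → . , F], [X → . n d d], [X → . F F X], [X → . , n]
  [X → . F F X] has the dot before F: add [F → . , n n], [F → . ,]
No further items can be added.

I₀ = { [F → . , n n], [F → . ,], [X → . , F], [X → . , n], [X → . F F X], [X → . n d d], [X' → . X] }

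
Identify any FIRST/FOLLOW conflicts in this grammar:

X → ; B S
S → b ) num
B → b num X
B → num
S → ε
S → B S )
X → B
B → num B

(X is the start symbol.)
Nullable non-terminals: S.
FIRST sets used below: FIRST(B) = { 'b', 'num' }

S: nullable alternative(s) S → ε; FOLLOW(S) = { $, ')', 'b', 'num' }
  S → b ) num: FIRST \ {ε} = { 'b' } — overlaps FOLLOW(S) on { 'b' }: CONFLICT
  S → ε: FIRST \ {ε} = { } — this is the only nullable alternative, skip
  S → B S ): FIRST \ {ε} = { 'b', 'num' } — overlaps FOLLOW(S) on { 'b', 'num' }: CONFLICT

B, X have no nullable alternative, so no FIRST/FOLLOW check is needed there.

So the grammar has 2 FIRST/FOLLOW conflicts (marked CONFLICT above).

Answer: Yes. S → b ')' num with FOLLOW(S) on { 'b' }; S → B S ')' with FOLLOW(S) on { 'b', 'num' }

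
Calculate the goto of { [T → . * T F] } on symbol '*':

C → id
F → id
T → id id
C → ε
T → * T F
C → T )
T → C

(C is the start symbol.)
GOTO(I, '*') = CLOSURE({ [A → αX.β] : [A → α.Xβ] ∈ I, X = '*' })

Items with dot before '*', with the dot advanced:
  [T → . * T F] → [T → * . T F]
Closure of the advanced items:
  [T → * . T F] has the dot before T: add [T → . id id], [T → . * T F], [T → . C]
  [T → . C] has the dot before C: add [C → . id], [C → .], [C → . T )]

GOTO = { [C → . T )], [C → . id], [C → .], [T → * . T F], [T → . * T F], [T → . C], [T → . id id] }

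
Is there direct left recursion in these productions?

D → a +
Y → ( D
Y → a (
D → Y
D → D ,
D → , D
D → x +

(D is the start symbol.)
Yes, D is left-recursive

D → a +: starts with a
Y → ( D: starts with '('
Y → a (: starts with a
D → Y: starts with Y
D → D ,: LEFT RECURSIVE (starts with D)
D → , D: starts with ','
D → x +: starts with x

The grammar has direct left recursion on: D.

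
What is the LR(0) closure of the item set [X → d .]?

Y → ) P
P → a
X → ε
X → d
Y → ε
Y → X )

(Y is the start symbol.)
{ [X → d .] }

To compute CLOSURE, for each item [A → α.Bβ] where B is a non-terminal, add [B → .γ] for all productions B → γ; repeat for the newly added items until nothing changes.

Start with: [X → d .]
The dot is at the end, so nothing is added.

CLOSURE = { [X → d .] }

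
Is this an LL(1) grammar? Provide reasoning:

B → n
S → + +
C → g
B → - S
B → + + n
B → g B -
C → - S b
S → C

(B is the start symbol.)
Yes, the grammar is LL(1).

A grammar is LL(1) if for each non-terminal N with multiple productions, the predict sets of those productions are pairwise disjoint, where PREDICT(N → α) = (FIRST(α) \ {ε}) ∪ (FOLLOW(N) if α ⇒* ε).

Relevant sets:
  FIRST(C) = { '-', 'g' }

For B:
  PREDICT(B → n) = { 'n' }
  PREDICT(B → '-' S) = { '-' }
  PREDICT(B → '+' '+' n) = { '+' }
  PREDICT(B → g B '-') = { 'g' }
For S:
  PREDICT(S → '+' '+') = { '+' }
  PREDICT(S → C) = { '-', 'g' }
For C:
  PREDICT(C → g) = { 'g' }
  PREDICT(C → '-' S b) = { '-' }

All predict sets are disjoint. The grammar IS LL(1).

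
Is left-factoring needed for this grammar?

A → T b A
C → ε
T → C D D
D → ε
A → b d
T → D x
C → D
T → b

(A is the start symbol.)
Left-factoring is needed when two productions for the same non-terminal
share a common prefix on the right-hand side.

Productions for A:
  A → T b A
  A → b d
Productions for C:
  C → ε
  C → D
Productions for T:
  T → C D D
  T → D x
  T → b

No common prefixes found.

Answer: No, left-factoring is not needed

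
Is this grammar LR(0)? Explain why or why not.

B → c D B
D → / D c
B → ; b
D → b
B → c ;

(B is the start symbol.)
Yes, the grammar is LR(0)

A grammar is LR(0) if no state in the canonical LR(0) collection has:
  - both a shift item (dot before a terminal) and a complete item (shift-reduce conflict), or
  - two or more complete items (reduce-reduce conflict; the accept item [B' → B .] counts as a complete item here).

Augment with B' → B and build the canonical LR(0) collection (I0 = CLOSURE({[B' → . B]}), then GOTO on every symbol after a dot until no new states appear). It has 12 states:
  I0: { [B → . ; b], [B → . c ;], [B → . c D B], [B' → . B] }  — shift
  I1: { [B → ; . b] }  — shift
  I2: { [B' → B .] }  — accept
  I3: { [B → c . ;], [B → c . D B], [D → . / D c], [D → . b] }  — shift
  I4: { [D → . / D c], [D → . b], [D → / . D c] }  — shift
  I5: { [B → c ; .] }  — reduce
  I6: { [B → . ; b], [B → . c ;], [B → . c D B], [B → c D . B] }  — shift
  I7: { [D → b .] }  — reduce
  I8: { [B → c D B .] }  — reduce
  I9: { [D → / D . c] }  — shift
  I10: { [D → / D c .] }  — reduce
  I11: { [B → ; b .] }  — reduce

Every state is either a pure shift/goto state or contains exactly one complete item and nothing to shift — no conflicts. The grammar is LR(0).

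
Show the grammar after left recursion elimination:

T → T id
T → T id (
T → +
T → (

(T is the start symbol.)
T is directly left-recursive. The standard transformation for
  A → A α₁ | ... | A α_m | β₁ | ... | β_n
is
  A  → β₁ A' | ... | β_n A'
  A' → α₁ A' | ... | α_m A' | ε

T → + becomes T → + T'
T → ( becomes T → ( T'
T → T id becomes T' → id T'
T → T id ( becomes T' → id ( T'
Add T' → ε

Resulting grammar:
T → + T'
T → ( T'
T' → id T'
T' → id ( T'
T' → ε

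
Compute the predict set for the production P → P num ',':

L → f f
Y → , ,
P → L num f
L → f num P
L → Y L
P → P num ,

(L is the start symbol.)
{ ',', 'f' }

PREDICT(P → P num ',') = (FIRST(RHS) \ {ε}) ∪ (FOLLOW(P) if ε ∈ FIRST(RHS), i.e. RHS ⇒* ε)
FIRST(P) = { ',', 'f' }
FIRST(P num ',') = { ',', 'f' }
ε ∉ FIRST(P num ','), so FOLLOW(P) is not added.
PREDICT(P → P num ',') = { ',', 'f' }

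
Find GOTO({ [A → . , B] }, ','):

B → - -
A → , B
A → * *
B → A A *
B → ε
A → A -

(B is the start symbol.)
{ [A → , . B], [A → . * *], [A → . , B], [A → . A -], [B → . - -], [B → . A A *], [B → .] }

GOTO(I, ',') = CLOSURE({ [A → αX.β] : [A → α.Xβ] ∈ I, X = ',' })

Items with dot before ',', with the dot advanced:
  [A → . , B] → [A → , . B]
Closure of the advanced items:
  [A → , . B] has the dot before B: add [B → . - -], [B → . A A *], [B → .]
  [B → . A A *] has the dot before A: add [A → . , B], [A → . * *], [A → . A -]

GOTO = { [A → , . B], [A → . * *], [A → . , B], [A → . A -], [B → . - -], [B → . A A *], [B → .] }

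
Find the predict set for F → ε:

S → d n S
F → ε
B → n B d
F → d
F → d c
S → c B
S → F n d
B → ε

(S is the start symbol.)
{ 'n' }

PREDICT(F → ε) = (FIRST(RHS) \ {ε}) ∪ (FOLLOW(F) if ε ∈ FIRST(RHS), i.e. RHS ⇒* ε)
The right-hand side is ε (FIRST(ε) = { ε }), so the predict set is FOLLOW(F) = { 'n' }
PREDICT(F → ε) = { 'n' }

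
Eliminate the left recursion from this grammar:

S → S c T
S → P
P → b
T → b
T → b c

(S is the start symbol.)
S is directly left-recursive. The standard transformation for
  A → A α₁ | ... | A α_m | β₁ | ... | β_n
is
  A  → β₁ A' | ... | β_n A'
  A' → α₁ A' | ... | α_m A' | ε

S → P becomes S → P S'
S → S c T becomes S' → c T S'
Add S' → ε

Productions for other non-terminals are unchanged:
  P → b
  T → b
  T → b c

Resulting grammar:
S → P S'
S' → c T S'
S' → ε
P → b
T → b
T → b c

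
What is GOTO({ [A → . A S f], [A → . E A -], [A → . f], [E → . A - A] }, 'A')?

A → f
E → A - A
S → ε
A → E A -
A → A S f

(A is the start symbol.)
GOTO(I, 'A') = CLOSURE({ [A → αX.β] : [A → α.Xβ] ∈ I, X = 'A' })

Items with dot before 'A', with the dot advanced:
  [A → . A S f] → [A → A . S f]
  [E → . A - A] → [E → A . - A]
Closure of the advanced items:
  [A → A . S f] has the dot before S: add [S → .]

GOTO = { [A → A . S f], [E → A . - A], [S → .] }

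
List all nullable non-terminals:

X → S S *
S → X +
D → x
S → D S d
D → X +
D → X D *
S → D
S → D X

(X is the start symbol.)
None

There are no ε-productions, so no non-terminal can derive ε.
No non-terminals are nullable.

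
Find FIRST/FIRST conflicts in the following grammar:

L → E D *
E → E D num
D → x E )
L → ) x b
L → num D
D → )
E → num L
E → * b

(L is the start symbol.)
Yes. L → E D '*' / L → num D on { 'num' }; E → E D num / E → num L on { 'num' }; E → E D num / E → '*' b on { '*' }

A FIRST/FIRST conflict occurs when two productions N → α and N → β for the same non-terminal have FIRST(α) ∩ FIRST(β) ≠ ∅ (with ε ∈ FIRST of a nullable right-hand side, so two nullable alternatives also conflict).

FIRST sets of the non-terminals at (or reachable through a nullable prefix from) the front of some alternative:
  FIRST(E) = { '*', 'num' }

Productions for L:
  L → E D *: FIRST = { '*', 'num' }
  L → ) x b: FIRST = { ')' }
  L → num D: FIRST = { 'num' }
Productions for E:
  E → E D num: FIRST = { '*', 'num' }
  E → num L: FIRST = { 'num' }
  E → * b: FIRST = { '*' }
Productions for D:
  D → x E ): FIRST = { 'x' }
  D → ): FIRST = { ')' }

Conflict for L: L → E D * and L → num D
  Overlap: { 'num' }
Conflict for E: E → E D num and E → num L
  Overlap: { 'num' }
Conflict for E: E → E D num and E → * b
  Overlap: { '*' }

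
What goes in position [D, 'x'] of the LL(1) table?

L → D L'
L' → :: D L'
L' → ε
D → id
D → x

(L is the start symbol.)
D → x

To find M[D, 'x'], we find productions for D where 'x' is in the predict set (PREDICT(N → α) = (FIRST(α) \ {ε}) ∪ (FOLLOW(N) if α ⇒* ε)).

D → id: PREDICT = { 'id' }
D → x: PREDICT = { 'x' }
  'x' is in predict set, so this production goes in M[D, 'x']

M[D, 'x'] = D → x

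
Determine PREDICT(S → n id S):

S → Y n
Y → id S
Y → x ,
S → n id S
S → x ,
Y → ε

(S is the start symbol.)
PREDICT(S → n id S) = (FIRST(RHS) \ {ε}) ∪ (FOLLOW(S) if ε ∈ FIRST(RHS), i.e. RHS ⇒* ε)
FIRST(n id S) = { 'n' }
ε ∉ FIRST(n id S), so FOLLOW(S) is not added.
PREDICT(S → n id S) = { 'n' }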